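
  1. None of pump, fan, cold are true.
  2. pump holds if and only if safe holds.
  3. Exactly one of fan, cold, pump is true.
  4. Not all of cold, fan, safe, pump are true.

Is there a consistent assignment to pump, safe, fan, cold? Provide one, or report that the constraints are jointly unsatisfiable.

Case pump = True:
  Constraint (1) is violated (pump=T) — contradiction.
Case pump = False:
  (1) forces fan = False.
  (1) forces cold = False.
  Constraint (3) is violated (fan=F, cold=F, pump=F) — contradiction.
Both cases fail — unsatisfiable.

Unsatisfiable — no assignment works.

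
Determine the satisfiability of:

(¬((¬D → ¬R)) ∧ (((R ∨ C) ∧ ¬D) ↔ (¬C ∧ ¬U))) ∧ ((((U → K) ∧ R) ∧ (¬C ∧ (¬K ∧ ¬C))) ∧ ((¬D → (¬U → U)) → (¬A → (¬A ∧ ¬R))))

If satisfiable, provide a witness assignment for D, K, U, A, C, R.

D = False, K = False, U = False, A = False, C = False, R = True

  ¬((¬D → ¬R)) ∧ (((R ∨ C) ∧ ¬D) ↔ (¬C ∧ ¬U)) = True
    ¬((¬D → ¬R)) = True
      ¬D → ¬R = False
        ¬D = True
        ¬R = False
    ((R ∨ C) ∧ ¬D) ↔ (¬C ∧ ¬U) = True
      (R ∨ C) ∧ ¬D = True
        R ∨ C = True
        ¬D = True
      ¬C ∧ ¬U = True
        ¬C = True
        ¬U = True
  (((U → K) ∧ R) ∧ (¬C ∧ (¬K ∧ ¬C))) ∧ ((¬D → (¬U → U)) → (¬A → (¬A ∧ ¬R))) = True
    ((U → K) ∧ R) ∧ (¬C ∧ (¬K ∧ ¬C)) = True
      (U → K) ∧ R = True
        U → K = True
      ¬C ∧ (¬K ∧ ¬C) = True
        ¬C = True
        ¬K ∧ ¬C = True
          ¬K = True
          ¬C = True
    (¬D → (¬U → U)) → (¬A → (¬A ∧ ¬R)) = True
      ¬D → (¬U → U) = False
        ¬D = True
        ¬U → U = False
          ¬U = True
      ¬A → (¬A ∧ ¬R) = False
        ¬A = True
        ¬A ∧ ¬R = False
          ¬A = True
          ¬R = False
Both conjuncts True, so the formula holds.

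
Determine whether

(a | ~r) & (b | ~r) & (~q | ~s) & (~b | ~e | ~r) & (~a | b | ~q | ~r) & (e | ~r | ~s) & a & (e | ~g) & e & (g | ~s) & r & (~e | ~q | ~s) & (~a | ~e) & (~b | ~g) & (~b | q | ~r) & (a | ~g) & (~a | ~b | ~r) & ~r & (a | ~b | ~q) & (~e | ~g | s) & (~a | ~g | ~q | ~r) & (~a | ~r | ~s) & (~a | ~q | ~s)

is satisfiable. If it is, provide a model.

UNSATISFIABLE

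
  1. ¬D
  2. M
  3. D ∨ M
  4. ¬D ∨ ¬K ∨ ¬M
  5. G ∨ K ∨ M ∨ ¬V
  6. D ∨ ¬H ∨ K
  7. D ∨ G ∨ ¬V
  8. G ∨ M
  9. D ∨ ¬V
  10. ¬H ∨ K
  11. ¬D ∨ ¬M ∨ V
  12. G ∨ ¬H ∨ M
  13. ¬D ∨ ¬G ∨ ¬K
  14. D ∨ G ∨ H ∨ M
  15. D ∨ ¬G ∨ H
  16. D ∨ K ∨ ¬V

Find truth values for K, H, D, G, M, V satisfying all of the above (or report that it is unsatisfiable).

K: True, H: False, D: False, G: False, M: True, V: False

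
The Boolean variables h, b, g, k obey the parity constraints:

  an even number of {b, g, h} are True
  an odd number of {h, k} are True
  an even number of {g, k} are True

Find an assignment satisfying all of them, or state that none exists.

h=F, b=T, g=T, k=T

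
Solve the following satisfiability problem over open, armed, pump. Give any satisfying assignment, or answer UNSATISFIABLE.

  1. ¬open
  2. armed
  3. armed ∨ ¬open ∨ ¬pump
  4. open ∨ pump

Unit clause (¬open) forces open = False.
Unit clause (armed) forces armed = True.
In (open ∨ pump) only pump is left, so pump = True.
Check each clause:
  (¬open): ¬open holds.
  (armed): armed holds.
  (armed ∨ ¬open ∨ ¬pump): armed holds.
  (open ∨ pump): pump holds.
All clauses satisfied.

open = False, armed = True, pump = True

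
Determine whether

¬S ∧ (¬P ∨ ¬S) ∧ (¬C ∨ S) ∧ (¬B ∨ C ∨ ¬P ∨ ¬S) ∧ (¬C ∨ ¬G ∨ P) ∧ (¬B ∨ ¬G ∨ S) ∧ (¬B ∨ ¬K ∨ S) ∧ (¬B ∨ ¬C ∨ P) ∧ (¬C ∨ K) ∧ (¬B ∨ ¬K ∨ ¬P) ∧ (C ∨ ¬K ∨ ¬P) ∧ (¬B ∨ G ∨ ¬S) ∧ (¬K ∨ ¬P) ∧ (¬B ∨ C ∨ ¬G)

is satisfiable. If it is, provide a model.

C: False, K: False, B: False, P: False, S: False, G: False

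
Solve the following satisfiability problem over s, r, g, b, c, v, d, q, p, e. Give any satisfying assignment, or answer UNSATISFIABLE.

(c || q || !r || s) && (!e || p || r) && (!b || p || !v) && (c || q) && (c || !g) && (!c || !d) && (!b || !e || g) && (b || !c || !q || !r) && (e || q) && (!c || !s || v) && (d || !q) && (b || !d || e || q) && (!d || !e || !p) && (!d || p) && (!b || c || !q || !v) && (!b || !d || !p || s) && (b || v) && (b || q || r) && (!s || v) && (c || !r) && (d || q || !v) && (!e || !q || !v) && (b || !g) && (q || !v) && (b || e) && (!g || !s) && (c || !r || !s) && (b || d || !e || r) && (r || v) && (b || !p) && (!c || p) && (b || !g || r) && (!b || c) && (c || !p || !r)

Set s = False.
Set r = True.
  then (c || !r) forces c = True.
  then (!c || p) forces p = True.
  then (!c || !d) forces d = False.
  then (d || !q) forces q = False.
  then (d || q || !v) forces v = False.
  then (b || !p) forces b = True.
  then (e || q) forces e = True.
  then (!b || !e || g) forces g = True.
All clauses satisfied.

s = False; r = True; g = True; b = True; c = True; v = False; d = False; q = False; p = True; e = True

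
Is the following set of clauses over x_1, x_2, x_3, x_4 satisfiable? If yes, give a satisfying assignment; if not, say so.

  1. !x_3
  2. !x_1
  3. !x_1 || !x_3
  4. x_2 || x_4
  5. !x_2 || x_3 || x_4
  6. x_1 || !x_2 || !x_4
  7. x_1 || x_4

x_1=F; x_2=F; x_3=F; x_4=T

Unit clause (!x_3) forces x_3 = False.
Unit clause (!x_1) forces x_1 = False.
In (x_1 || x_4) only x_4 is left, so x_4 = True.
In (x_1 || !x_2 || !x_4) only !x_2 is left, so x_2 = False.
Check each clause:
  (!x_3): !x_3 holds.
  (!x_1): !x_1 holds.
  (!x_1 || !x_3): !x_1 holds.
  (x_2 || x_4): x_4 holds.
  (!x_2 || x_3 || x_4): !x_2 holds.
  (x_1 || !x_2 || !x_4): !x_2 holds.
  (x_1 || x_4): x_4 holds.
All clauses satisfied.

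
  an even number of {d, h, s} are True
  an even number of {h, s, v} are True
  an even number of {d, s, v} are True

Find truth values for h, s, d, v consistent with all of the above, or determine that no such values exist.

h: False, s: False, d: False, v: False

{d, h, s}: 0 true → even ✓
{h, s, v}: 0 true → even ✓
{d, s, v}: 0 true → even ✓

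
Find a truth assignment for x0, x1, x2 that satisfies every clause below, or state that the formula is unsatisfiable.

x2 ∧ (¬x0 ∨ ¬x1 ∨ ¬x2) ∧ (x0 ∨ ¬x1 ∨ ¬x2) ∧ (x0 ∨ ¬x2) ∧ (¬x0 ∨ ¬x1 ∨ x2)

x0: True, x1: False, x2: True

Unit clause (x2) forces x2 = True.
In (x0 ∨ ¬x2) only x0 is left, so x0 = True.
In (¬x0 ∨ ¬x1 ∨ ¬x2) only ¬x1 is left, so x1 = False.
Check each clause:
  (x2): x2 holds.
  (¬x0 ∨ ¬x1 ∨ ¬x2): ¬x1 holds.
  (x0 ∨ ¬x1 ∨ ¬x2): x0 holds.
  (x0 ∨ ¬x2): x0 holds.
  (¬x0 ∨ ¬x1 ∨ x2): ¬x1 holds.
All clauses satisfied.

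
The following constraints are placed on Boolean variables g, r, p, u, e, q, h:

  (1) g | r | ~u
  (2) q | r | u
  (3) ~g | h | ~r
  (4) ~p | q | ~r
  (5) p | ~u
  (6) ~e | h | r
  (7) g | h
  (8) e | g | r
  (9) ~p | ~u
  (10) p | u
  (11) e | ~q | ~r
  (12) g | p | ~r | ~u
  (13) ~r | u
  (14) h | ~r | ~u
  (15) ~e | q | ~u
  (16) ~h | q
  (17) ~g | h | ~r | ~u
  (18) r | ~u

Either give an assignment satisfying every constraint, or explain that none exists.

g = False, r = False, p = True, u = False, e = True, q = True, h = True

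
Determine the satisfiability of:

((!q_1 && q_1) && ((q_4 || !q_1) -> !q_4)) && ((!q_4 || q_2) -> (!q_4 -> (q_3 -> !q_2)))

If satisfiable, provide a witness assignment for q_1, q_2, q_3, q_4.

No satisfying assignment exists.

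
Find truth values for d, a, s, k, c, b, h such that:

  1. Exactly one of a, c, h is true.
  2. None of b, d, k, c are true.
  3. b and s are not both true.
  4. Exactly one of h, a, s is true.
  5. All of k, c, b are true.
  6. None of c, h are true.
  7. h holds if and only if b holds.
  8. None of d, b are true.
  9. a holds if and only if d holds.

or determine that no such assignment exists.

The formula is unsatisfiable.

Case k = True:
  Constraint (2) is violated (k=T) — contradiction.
Case k = False:
  Constraint (5) is violated (k=F) — contradiction.
Both cases fail — unsatisfiable.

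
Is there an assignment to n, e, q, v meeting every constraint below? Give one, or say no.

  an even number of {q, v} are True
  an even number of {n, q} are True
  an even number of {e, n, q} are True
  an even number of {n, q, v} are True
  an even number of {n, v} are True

n = False, e = False, q = False, v = False

{q, v}: 0 true → even ✓
{n, q}: 0 true → even ✓
{e, n, q}: 0 true → even ✓
{n, q, v}: 0 true → even ✓
{n, v}: 0 true → even ✓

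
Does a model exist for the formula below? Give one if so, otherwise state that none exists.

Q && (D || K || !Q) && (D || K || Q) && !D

K = True; Q = True; D = False

Unit clause (Q) forces Q = True.
Unit clause (!D) forces D = False.
In (D || K || !Q) only K is left, so K = True.
All clauses satisfied.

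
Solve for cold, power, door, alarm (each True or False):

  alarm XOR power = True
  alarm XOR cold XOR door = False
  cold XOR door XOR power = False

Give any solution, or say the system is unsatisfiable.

No satisfying assignment exists.

Adding constraints 1, 2, 3 mod 2: every variable appears an even number of times on the left, so the left side is 0.
But the right sides sum to 1 (mod 2). 0 ≠ 1 — the system is inconsistent.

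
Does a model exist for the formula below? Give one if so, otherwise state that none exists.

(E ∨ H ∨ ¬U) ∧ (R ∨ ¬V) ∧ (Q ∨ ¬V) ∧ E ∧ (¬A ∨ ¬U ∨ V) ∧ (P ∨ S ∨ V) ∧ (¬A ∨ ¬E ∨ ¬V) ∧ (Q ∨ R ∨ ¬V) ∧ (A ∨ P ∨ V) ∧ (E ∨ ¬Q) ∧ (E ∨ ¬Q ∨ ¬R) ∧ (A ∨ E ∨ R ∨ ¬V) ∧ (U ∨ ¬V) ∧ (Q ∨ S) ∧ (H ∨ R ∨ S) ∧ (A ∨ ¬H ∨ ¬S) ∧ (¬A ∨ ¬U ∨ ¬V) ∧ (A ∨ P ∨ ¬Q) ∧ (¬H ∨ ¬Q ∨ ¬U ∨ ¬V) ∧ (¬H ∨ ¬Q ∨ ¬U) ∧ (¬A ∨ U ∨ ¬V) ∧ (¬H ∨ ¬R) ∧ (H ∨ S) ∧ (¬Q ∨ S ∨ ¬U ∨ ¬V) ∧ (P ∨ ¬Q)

U = False, R = False, V = False, H = False, A = True, S = True, E = True, Q = False, P = True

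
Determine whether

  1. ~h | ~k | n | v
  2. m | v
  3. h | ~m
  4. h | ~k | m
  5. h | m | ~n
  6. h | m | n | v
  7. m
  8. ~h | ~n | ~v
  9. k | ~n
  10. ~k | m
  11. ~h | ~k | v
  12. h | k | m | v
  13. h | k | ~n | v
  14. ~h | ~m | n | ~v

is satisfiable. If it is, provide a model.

k = False, h = True, v = False, n = False, m = True

Unit clause (m) forces m = True.
In (h | ~m) only h is left, so h = True.
Set k = False.
  then (k | ~n) forces n = False.
  then (~h | ~m | n | ~v) forces v = False.
All clauses satisfied.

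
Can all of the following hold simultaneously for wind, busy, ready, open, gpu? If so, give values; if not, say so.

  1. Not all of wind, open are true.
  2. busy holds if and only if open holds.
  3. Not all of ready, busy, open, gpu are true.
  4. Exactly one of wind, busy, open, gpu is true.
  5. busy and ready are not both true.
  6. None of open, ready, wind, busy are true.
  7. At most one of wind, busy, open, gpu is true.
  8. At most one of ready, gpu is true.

wind=F, busy=F, ready=F, open=F, gpu=T

  (1) {wind, open}: 0/2 true — not all ✓
  (2) busy=F, open=F — same ✓
  (3) {ready, busy, open, gpu}: 1/4 true — not all ✓
  (4) {wind, busy, open, gpu}: 1 true — exactly one ✓
  (5) busy=F, ready=F — not both ✓
  (6) {open, ready, wind, busy}: 0 true — none ✓
  (7) {wind, busy, open, gpu}: 1 true — at most one ✓
  (8) {ready, gpu}: 1 true — at most one ✓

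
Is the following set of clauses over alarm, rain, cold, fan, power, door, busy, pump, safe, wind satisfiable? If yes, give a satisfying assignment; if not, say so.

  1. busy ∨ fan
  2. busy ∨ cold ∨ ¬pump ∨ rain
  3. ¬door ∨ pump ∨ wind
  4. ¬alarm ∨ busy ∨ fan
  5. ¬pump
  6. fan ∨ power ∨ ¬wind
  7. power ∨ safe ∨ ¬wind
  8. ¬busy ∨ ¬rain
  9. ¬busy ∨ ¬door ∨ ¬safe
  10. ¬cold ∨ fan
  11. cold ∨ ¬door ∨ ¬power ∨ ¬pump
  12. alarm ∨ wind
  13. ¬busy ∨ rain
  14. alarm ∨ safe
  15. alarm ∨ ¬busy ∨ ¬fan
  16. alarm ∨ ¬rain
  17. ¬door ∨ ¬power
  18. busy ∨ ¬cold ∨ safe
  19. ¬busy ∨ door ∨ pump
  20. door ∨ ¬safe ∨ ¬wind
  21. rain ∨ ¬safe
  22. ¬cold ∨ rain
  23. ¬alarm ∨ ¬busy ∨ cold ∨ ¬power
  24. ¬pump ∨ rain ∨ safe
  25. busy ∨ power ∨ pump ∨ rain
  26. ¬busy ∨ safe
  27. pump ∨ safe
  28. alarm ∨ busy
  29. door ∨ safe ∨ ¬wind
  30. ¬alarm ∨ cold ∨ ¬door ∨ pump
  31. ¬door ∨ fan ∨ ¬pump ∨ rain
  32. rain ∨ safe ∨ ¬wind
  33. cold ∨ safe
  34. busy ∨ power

alarm = True; rain = True; cold = False; fan = True; power = True; door = False; busy = False; pump = False; safe = True; wind = False

Unit clause (¬pump) forces pump = False.
In (pump ∨ safe) only safe is left, so safe = True.
In (rain ∨ ¬safe) only rain is left, so rain = True.
In (¬busy ∨ ¬rain) only ¬busy is left, so busy = False.
In (alarm ∨ ¬rain) only alarm is left, so alarm = True.
In (busy ∨ power) only power is left, so power = True.
In (busy ∨ fan) only fan is left, so fan = True.
In (¬door ∨ ¬power) only ¬door is left, so door = False.
In (door ∨ ¬safe ∨ ¬wind) only ¬wind is left, so wind = False.
Set cold = False.
All clauses satisfied.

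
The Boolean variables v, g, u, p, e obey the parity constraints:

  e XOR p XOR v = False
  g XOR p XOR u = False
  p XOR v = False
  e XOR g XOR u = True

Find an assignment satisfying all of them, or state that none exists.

v = True, g = False, u = True, p = True, e = False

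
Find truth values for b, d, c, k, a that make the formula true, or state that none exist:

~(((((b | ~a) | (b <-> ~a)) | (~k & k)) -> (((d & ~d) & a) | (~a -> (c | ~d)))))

b: False; d: True; c: False; k: True; a: False

  ~(((((b | ~a) | (b <-> ~a)) | (~k & k)) -> (((d & ~d) & a) | (~a -> (c | ~d))))) = True
    (((b | ~a) | (b <-> ~a)) | (~k & k)) -> (((d & ~d) & a) | (~a -> (c | ~d))) = False
      ((b | ~a) | (b <-> ~a)) | (~k & k) = True
        (b | ~a) | (b <-> ~a) = True
          b | ~a = True
            ~a = True
          b <-> ~a = False
            ~a = True
        ~k & k = False
          ~k = False
      ((d & ~d) & a) | (~a -> (c | ~d)) = False
        (d & ~d) & a = False
          d & ~d = False
            ~d = False
        ~a -> (c | ~d) = False
          ~a = True
          c | ~d = False
            ~d = False
The formula evaluates to True.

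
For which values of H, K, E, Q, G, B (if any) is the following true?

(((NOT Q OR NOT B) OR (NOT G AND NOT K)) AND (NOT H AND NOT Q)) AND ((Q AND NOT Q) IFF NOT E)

H=F; K=F; E=T; Q=F; G=T; B=T

  ((NOT Q OR NOT B) OR (NOT G AND NOT K)) AND (NOT H AND NOT Q) = True
    (NOT Q OR NOT B) OR (NOT G AND NOT K) = True
      NOT Q OR NOT B = True
        NOT Q = True
        NOT B = False
      NOT G AND NOT K = False
        NOT G = False
        NOT K = True
    NOT H AND NOT Q = True
      NOT H = True
      NOT Q = True
  (Q AND NOT Q) IFF NOT E = True
    Q AND NOT Q = False
      NOT Q = True
    NOT E = False
Both conjuncts True, so the formula holds.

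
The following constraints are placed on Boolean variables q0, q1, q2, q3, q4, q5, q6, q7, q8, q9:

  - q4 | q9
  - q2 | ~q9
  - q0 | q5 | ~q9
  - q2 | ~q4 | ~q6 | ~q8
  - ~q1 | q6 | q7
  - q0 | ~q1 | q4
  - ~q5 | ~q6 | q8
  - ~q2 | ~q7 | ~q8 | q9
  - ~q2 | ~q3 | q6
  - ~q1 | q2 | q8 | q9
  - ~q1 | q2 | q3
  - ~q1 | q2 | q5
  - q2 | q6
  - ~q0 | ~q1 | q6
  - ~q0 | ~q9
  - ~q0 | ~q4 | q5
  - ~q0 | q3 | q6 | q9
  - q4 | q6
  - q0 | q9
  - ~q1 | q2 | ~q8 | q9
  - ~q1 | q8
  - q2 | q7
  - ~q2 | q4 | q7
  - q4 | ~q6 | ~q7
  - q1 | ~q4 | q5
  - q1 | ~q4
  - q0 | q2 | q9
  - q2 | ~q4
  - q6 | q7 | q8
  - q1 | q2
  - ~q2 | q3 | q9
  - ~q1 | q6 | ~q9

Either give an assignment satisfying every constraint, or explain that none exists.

q0 = False; q1 = True; q2 = True; q3 = True; q4 = True; q5 = True; q6 = True; q7 = False; q8 = True; q9 = True

Set q0 = False.
  then (q0 | q9) forces q9 = True.
  then (q2 | ~q9) forces q2 = True.
  then (q0 | q5 | ~q9) forces q5 = True.
Try q1 = False:
  (q1 | ~q4) forces q4 = False.
  (q4 | q6) forces q6 = True.
  (~q5 | ~q6 | q8) forces q8 = True.
  (~q2 | q4 | q7) forces q7 = True.
  clause (q4 | ~q6 | ~q7) is falsified — backtrack.
So q1 = True.
  then (q0 | ~q1 | q4) forces q4 = True.
  then (~q1 | q8) forces q8 = True.
  then (~q1 | q6 | ~q9) forces q6 = True.
Set q3 = True.
Set q7 = False.
All clauses satisfied.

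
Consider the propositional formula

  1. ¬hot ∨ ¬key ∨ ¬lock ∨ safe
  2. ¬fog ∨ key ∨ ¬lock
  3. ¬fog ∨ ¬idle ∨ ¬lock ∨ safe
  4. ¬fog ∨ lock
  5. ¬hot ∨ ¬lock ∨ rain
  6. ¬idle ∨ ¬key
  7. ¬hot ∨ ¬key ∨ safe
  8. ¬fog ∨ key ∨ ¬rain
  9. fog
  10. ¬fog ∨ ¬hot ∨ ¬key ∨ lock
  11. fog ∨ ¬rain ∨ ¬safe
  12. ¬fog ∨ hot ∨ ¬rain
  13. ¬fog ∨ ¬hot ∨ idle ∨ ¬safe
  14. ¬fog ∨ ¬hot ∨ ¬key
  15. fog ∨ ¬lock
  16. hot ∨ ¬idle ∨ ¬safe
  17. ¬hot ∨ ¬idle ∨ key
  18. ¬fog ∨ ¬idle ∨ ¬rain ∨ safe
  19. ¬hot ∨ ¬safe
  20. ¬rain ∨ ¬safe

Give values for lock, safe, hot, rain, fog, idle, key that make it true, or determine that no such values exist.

lock = True; safe = False; hot = False; rain = False; fog = True; idle = False; key = True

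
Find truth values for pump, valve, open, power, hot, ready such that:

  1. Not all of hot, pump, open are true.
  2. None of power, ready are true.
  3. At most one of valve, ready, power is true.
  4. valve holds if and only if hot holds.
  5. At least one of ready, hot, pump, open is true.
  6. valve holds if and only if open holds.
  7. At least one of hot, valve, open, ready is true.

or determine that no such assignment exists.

pump=F; valve=T; open=T; power=F; hot=T; ready=F

  (1) {hot, pump, open}: 2/3 true — not all ✓
  (2) {power, ready}: 0 true — none ✓
  (3) {valve, ready, power}: 1 true — at most one ✓
  (4) valve=T, hot=T — same ✓
  (5) {ready, hot, pump, open}: 2 true — at least one ✓
  (6) valve=T, open=T — same ✓
  (7) {hot, valve, open, ready}: 3 true — at least one ✓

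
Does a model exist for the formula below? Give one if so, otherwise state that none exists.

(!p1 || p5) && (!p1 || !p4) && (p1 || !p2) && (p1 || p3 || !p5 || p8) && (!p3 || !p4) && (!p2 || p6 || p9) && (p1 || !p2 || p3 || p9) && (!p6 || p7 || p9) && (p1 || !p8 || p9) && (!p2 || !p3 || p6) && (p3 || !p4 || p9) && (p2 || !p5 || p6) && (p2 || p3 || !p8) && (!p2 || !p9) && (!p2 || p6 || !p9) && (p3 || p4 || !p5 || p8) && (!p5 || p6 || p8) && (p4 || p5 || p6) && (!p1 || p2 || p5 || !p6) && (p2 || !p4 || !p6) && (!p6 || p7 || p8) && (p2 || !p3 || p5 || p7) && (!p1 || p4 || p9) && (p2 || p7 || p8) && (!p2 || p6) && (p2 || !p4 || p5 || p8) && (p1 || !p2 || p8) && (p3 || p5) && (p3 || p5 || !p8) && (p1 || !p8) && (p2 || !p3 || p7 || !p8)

Set p1 = False.
  then (p1 || !p2) forces p2 = False.
  then (p1 || !p8) forces p8 = False.
  then (p2 || p7 || p8) forces p7 = True.
Try p3 = False:
  (p1 || p3 || !p5 || p8) forces p5 = False.
  clause (p3 || p5) is falsified — backtrack.
So p3 = True.
  then (!p3 || !p4) forces p4 = False.
Set p5 = True.
  then (p2 || !p5 || p6) forces p6 = True.
Set p9 = True.
All clauses satisfied.

p1 = False, p2 = False, p3 = True, p4 = False, p5 = True, p6 = True, p7 = True, p8 = False, p9 = True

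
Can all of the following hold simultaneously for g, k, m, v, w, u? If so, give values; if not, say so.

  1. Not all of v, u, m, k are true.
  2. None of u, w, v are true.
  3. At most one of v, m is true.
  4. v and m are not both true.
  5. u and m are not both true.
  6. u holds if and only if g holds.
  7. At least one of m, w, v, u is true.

g = False; k = False; m = True; v = False; w = False; u = False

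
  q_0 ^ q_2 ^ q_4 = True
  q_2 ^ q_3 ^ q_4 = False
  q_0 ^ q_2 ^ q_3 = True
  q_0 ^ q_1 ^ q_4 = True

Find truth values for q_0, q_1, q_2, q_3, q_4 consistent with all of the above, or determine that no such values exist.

q_0=T, q_1=F, q_2=F, q_3=F, q_4=F

q_0 ^ q_2 ^ q_4 = T ^ F ^ F = True ✓
q_2 ^ q_3 ^ q_4 = F ^ F ^ F = False ✓
q_0 ^ q_2 ^ q_3 = T ^ F ^ F = True ✓
q_0 ^ q_1 ^ q_4 = T ^ F ^ F = True ✓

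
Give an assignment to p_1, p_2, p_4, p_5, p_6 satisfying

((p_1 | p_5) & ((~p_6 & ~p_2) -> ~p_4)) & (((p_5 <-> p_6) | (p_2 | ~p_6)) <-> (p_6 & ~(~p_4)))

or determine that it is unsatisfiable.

p_1=T, p_2=T, p_4=T, p_5=F, p_6=T

  (p_1 | p_5) & ((~p_6 & ~p_2) -> ~p_4) = True
    p_1 | p_5 = True
    (~p_6 & ~p_2) -> ~p_4 = True
      ~p_6 & ~p_2 = False
        ~p_6 = False
        ~p_2 = False
      ~p_4 = False
  ((p_5 <-> p_6) | (p_2 | ~p_6)) <-> (p_6 & ~(~p_4)) = True
    (p_5 <-> p_6) | (p_2 | ~p_6) = True
      p_5 <-> p_6 = False
      p_2 | ~p_6 = True
        ~p_6 = False
    p_6 & ~(~p_4) = True
      ~(~p_4) = True
        ~p_4 = False
Both conjuncts True, so the formula holds.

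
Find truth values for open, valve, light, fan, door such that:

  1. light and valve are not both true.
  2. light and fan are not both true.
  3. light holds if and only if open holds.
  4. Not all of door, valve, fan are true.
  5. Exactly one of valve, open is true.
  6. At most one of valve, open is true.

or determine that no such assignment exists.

open: True, valve: False, light: True, fan: False, door: False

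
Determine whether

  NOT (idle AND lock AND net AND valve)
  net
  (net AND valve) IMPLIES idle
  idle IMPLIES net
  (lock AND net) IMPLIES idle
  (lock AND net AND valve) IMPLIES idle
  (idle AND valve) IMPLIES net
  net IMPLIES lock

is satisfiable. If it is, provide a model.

lock: True; net: True; idle: True; valve: False

Unit clause (net) forces net = True.
In (lock OR NOT net) only lock is left, so lock = True.
In (idle OR NOT lock OR NOT net) only idle is left, so idle = True.
In (NOT idle OR NOT lock OR NOT net OR NOT valve) only NOT valve is left, so valve = False.
Check each clause:
  (net): net holds.
  (idle OR NOT net OR NOT valve): idle holds.
  (idle OR NOT lock OR NOT net): idle holds.
  (NOT idle OR net OR NOT valve): net holds.
  (lock OR NOT net): lock holds.
  (NOT idle OR net): net holds.
  (idle OR NOT lock OR NOT net OR NOT valve): idle holds.
  (NOT idle OR NOT lock OR NOT net OR NOT valve): NOT valve holds.
All clauses satisfied.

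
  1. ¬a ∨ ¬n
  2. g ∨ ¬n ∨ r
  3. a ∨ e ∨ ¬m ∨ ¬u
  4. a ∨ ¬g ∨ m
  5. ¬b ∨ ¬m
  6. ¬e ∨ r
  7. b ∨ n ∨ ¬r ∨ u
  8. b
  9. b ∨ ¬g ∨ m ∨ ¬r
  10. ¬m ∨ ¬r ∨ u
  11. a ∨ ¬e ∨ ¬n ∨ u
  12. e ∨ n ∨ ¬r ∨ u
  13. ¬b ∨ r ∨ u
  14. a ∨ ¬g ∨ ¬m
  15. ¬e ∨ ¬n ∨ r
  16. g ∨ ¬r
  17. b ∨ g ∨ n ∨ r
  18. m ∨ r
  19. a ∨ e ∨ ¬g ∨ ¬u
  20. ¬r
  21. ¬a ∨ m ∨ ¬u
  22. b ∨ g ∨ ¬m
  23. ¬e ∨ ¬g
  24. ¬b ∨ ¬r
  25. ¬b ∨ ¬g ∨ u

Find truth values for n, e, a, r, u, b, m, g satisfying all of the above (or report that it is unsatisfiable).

No satisfying assignment exists.

Case b = True:
  (¬b ∨ ¬m) forces m = False.
  (m ∨ r) forces r = True.
  Clause (¬r) is falsified — contradiction.
Case b = False:
  Clause (b) is falsified — contradiction.
Both cases fail, so the formula is unsatisfiable.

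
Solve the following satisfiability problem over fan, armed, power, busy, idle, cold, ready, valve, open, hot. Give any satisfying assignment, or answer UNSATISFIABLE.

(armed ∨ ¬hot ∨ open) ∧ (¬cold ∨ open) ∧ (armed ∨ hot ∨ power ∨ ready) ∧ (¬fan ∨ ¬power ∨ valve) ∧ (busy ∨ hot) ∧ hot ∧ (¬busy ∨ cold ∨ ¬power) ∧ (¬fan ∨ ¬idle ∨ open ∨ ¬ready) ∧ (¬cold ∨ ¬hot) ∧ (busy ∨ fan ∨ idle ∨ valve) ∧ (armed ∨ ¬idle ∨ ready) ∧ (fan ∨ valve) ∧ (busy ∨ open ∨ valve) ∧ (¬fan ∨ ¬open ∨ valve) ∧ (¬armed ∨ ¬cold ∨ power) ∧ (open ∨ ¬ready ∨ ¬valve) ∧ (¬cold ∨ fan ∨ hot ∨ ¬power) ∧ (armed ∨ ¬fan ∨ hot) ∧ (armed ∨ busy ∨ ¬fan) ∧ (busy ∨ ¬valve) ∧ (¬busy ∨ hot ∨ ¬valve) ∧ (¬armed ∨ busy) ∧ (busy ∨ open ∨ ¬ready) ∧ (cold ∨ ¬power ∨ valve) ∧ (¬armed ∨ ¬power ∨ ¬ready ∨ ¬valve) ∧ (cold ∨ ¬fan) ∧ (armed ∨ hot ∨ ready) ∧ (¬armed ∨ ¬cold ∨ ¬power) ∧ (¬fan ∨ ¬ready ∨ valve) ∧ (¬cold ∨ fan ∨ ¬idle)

fan = False, armed = True, power = False, busy = True, idle = True, cold = False, ready = False, valve = True, open = True, hot = True

Unit clause (hot) forces hot = True.
In (¬cold ∨ ¬hot) only ¬cold is left, so cold = False.
In (cold ∨ ¬fan) only ¬fan is left, so fan = False.
In (fan ∨ valve) only valve is left, so valve = True.
In (busy ∨ ¬valve) only busy is left, so busy = True.
In (¬busy ∨ cold ∨ ¬power) only ¬power is left, so power = False.
Set armed = True.
Set idle = True.
Set ready = False.
Set open = True.
All clauses satisfied.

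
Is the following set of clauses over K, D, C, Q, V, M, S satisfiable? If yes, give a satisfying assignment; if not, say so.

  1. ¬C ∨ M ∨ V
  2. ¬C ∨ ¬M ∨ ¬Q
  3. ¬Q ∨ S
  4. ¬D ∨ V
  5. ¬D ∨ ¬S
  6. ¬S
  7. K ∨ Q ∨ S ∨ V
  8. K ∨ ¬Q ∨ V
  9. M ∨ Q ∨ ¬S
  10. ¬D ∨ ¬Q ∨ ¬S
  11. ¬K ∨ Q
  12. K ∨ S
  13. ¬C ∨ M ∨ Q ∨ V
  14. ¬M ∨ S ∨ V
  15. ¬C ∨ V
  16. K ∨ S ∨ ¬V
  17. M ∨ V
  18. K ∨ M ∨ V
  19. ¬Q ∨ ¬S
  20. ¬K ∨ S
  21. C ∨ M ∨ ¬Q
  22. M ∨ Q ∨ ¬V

Case K = True:
  (¬S) forces S = False.
  Clause (¬K ∨ S) is falsified — contradiction.
Case K = False:
  (¬S) forces S = False.
  Clause (K ∨ S) is falsified — contradiction.
Both cases fail, so the formula is unsatisfiable.

Unsatisfiable — no assignment works.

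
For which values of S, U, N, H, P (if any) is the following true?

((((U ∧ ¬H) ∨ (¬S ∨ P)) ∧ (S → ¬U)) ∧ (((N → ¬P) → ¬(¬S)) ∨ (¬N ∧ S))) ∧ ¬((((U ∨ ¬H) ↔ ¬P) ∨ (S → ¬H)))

Case S = True: the formula simplifies to (((U ∧ ¬H) ∨ P) ∧ ¬U) ∧ ¬((((U ∨ ¬H) ↔ ¬P) ∨ ¬H)).
  H = True: simplifies to (P ∧ ¬U) ∧ ¬((U ↔ ¬P)).
    U = True: the conjunct ¬U is False.
    U = False: simplifies to P ∧ ¬P.
      P = True: the conjunct ¬P is False.
      P = False: the conjunct P is False.
  H = False: the conjunct ¬((((U ∨ ¬H) ↔ ¬P) ∨ ¬H)) becomes ¬((¬P ∨ True)) = False.
Case S = False: the conjunct ¬((((U ∨ ¬H) ↔ ¬P) ∨ (S → ¬H))) becomes ¬((((U ∨ ¬H) ↔ ¬P) ∨ True)) = False.
Both cases fail — unsatisfiable.

UNSATISFIABLE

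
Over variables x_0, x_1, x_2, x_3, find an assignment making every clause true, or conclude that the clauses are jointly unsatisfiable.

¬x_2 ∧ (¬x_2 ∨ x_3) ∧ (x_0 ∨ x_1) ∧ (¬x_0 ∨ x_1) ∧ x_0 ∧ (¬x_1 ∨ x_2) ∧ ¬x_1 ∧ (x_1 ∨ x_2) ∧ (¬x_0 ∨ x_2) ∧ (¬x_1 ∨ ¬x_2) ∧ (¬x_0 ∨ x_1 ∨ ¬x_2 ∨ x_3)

Case x_0 = True:
  (¬x_2) forces x_2 = False.
  Clause (¬x_0 ∨ x_2) is falsified — contradiction.
Case x_0 = False:
  Clause (x_0) is falsified — contradiction.
Both cases fail, so the formula is unsatisfiable.

Unsatisfiable — no assignment works.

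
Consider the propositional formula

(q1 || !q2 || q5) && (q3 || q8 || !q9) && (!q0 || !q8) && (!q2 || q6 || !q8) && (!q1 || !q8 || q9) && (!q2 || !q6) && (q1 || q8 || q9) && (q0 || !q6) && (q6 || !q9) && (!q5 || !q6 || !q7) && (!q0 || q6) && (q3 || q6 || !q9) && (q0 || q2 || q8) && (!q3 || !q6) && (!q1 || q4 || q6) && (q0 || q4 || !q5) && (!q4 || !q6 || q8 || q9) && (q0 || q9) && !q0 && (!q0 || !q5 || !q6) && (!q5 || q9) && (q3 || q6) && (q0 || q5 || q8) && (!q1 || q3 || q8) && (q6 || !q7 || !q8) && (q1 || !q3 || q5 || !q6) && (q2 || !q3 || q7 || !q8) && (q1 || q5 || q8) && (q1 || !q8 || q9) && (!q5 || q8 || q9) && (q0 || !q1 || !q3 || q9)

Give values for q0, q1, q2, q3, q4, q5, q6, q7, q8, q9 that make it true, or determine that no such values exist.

Unsatisfiable — no assignment works.

Case q0 = True:
  Clause (!q0) is falsified — contradiction.
Case q0 = False:
  (q0 || !q6) forces q6 = False.
  (q6 || !q9) forces q9 = False.
  Clause (q0 || q9) is falsified — contradiction.
Both cases fail, so the formula is unsatisfiable.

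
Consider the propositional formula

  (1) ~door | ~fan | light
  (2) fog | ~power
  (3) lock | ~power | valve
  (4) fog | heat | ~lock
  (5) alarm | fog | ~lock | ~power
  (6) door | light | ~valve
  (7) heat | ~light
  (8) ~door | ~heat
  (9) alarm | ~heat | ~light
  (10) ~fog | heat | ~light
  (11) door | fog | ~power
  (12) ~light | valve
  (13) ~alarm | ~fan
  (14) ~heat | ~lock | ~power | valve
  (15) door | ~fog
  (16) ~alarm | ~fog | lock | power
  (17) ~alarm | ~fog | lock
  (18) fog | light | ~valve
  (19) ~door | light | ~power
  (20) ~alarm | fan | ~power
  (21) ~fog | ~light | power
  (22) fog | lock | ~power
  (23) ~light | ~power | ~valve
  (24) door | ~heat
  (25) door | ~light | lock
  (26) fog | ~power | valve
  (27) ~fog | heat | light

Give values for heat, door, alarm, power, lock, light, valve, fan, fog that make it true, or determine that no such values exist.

Try heat = True:
  (~door | ~heat) forces door = False.
  clause (door | ~heat) is falsified — backtrack.
So heat = False.
  then (heat | ~light) forces light = False.
  then (~fog | heat | light) forces fog = False.
  then (fog | ~power) forces power = False.
  then (fog | heat | ~lock) forces lock = False.
  then (fog | light | ~valve) forces valve = False.
Set door = False.
Set alarm = True.
  then (~alarm | ~fan) forces fan = False.
All clauses satisfied.

heat = False, door = False, alarm = True, power = False, lock = False, light = False, valve = False, fan = False, fog = False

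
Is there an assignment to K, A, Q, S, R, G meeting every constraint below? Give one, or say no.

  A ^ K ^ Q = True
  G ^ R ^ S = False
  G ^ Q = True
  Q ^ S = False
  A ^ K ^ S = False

Unsatisfiable

Adding constraints 1, 4, 5 mod 2: every variable appears an even number of times on the left, so the left side is 0.
But the right sides sum to 1 (mod 2). 0 ≠ 1 — the system is inconsistent.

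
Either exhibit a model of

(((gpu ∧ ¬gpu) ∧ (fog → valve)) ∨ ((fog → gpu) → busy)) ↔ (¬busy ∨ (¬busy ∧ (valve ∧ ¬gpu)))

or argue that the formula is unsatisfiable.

fog=T, gpu=F, valve=T, busy=F

  (((gpu ∧ ¬gpu) ∧ (fog → valve)) ∨ ((fog → gpu) → busy)) ↔ (¬busy ∨ (¬busy ∧ (valve ∧ ¬gpu))) = True
    ((gpu ∧ ¬gpu) ∧ (fog → valve)) ∨ ((fog → gpu) → busy) = True
      (gpu ∧ ¬gpu) ∧ (fog → valve) = False
        gpu ∧ ¬gpu = False
          ¬gpu = True
        fog → valve = True
      (fog → gpu) → busy = True
        fog → gpu = False
    ¬busy ∨ (¬busy ∧ (valve ∧ ¬gpu)) = True
      ¬busy = True
      ¬busy ∧ (valve ∧ ¬gpu) = True
        ¬busy = True
        valve ∧ ¬gpu = True
          ¬gpu = True
The formula evaluates to True.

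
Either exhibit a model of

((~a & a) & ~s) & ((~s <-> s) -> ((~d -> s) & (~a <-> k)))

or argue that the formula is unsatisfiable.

Case a = True: the conjunct ~a is False.
Case a = False: the conjunct a is False.
Both cases fail — unsatisfiable.

The formula is unsatisfiable.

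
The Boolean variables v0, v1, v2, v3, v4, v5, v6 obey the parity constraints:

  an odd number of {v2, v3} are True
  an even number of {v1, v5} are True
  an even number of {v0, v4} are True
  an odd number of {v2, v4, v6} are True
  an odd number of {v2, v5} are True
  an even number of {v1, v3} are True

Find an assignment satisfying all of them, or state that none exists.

v0 = True, v1 = False, v2 = True, v3 = False, v4 = True, v5 = False, v6 = True

{v2, v3}: 1 true → odd ✓
{v1, v5}: 0 true → even ✓
{v0, v4}: 2 true → even ✓
{v2, v4, v6}: 3 true → odd ✓
{v2, v5}: 1 true → odd ✓
{v1, v3}: 0 true → even ✓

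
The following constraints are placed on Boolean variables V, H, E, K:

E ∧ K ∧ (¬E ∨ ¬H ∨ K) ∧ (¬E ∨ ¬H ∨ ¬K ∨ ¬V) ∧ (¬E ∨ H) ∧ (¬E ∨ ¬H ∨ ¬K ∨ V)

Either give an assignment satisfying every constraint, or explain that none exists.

Case E = True:
  (K) forces K = True.
  (¬E ∨ H) forces H = True.
  (¬E ∨ ¬H ∨ ¬K ∨ ¬V) forces V = False.
  Clause (¬E ∨ ¬H ∨ ¬K ∨ V) is falsified — contradiction.
Case E = False:
  Clause (E) is falsified — contradiction.
Both cases fail, so the formula is unsatisfiable.

The formula is unsatisfiable.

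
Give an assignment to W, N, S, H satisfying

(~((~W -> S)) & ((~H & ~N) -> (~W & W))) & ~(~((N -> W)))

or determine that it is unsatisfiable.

W: False, N: False, S: False, H: True

  ~((~W -> S)) & ((~H & ~N) -> (~W & W)) = True
    ~((~W -> S)) = True
      ~W -> S = False
        ~W = True
    (~H & ~N) -> (~W & W) = True
      ~H & ~N = False
        ~H = False
        ~N = True
      ~W & W = False
        ~W = True
  ~(~((N -> W))) = True
    ~((N -> W)) = False
      N -> W = True
Both conjuncts True, so the formula holds.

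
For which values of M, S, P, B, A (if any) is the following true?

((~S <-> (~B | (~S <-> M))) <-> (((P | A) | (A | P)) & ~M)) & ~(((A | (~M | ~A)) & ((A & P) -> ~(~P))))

The conjunct ~(((A | (~M | ~A)) & ((A & P) -> ~(~P)))) is unsatisfiable on its own:
  M=F, P=F, A=F: evaluates to False.
  M=F, P=F, A=T: evaluates to False.
  M=F, P=T, A=F: evaluates to False.
  M=F, P=T, A=T: evaluates to False.
  M=T, P=F, A=F: evaluates to False.
  M=T, P=F, A=T: evaluates to False.
  M=T, P=T, A=F: evaluates to False.
  M=T, P=T, A=T: evaluates to False.
So the whole conjunction is unsatisfiable.

The formula is unsatisfiable.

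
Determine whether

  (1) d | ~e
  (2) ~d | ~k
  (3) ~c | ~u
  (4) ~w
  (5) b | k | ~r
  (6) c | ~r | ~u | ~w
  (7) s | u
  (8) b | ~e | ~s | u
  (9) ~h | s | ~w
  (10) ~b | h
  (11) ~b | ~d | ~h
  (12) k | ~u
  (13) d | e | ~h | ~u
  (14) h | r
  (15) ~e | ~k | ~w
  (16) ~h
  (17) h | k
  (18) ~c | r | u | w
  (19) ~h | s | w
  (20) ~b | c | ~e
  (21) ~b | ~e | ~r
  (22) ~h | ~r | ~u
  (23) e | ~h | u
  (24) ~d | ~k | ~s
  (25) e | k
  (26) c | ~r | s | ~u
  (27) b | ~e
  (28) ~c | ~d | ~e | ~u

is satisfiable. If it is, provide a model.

Unit clause (~w) forces w = False.
Unit clause (~h) forces h = False.
In (h | k) only k is left, so k = True.
In (~d | ~k) only ~d is left, so d = False.
In (~b | h) only ~b is left, so b = False.
In (h | r) only r is left, so r = True.
In (b | ~e) only ~e is left, so e = False.
Set s = True.
Set c = False.
Set u = False.
All clauses satisfied.

s = True, d = False, c = False, u = False, w = False, k = True, b = False, h = False, r = True, e = False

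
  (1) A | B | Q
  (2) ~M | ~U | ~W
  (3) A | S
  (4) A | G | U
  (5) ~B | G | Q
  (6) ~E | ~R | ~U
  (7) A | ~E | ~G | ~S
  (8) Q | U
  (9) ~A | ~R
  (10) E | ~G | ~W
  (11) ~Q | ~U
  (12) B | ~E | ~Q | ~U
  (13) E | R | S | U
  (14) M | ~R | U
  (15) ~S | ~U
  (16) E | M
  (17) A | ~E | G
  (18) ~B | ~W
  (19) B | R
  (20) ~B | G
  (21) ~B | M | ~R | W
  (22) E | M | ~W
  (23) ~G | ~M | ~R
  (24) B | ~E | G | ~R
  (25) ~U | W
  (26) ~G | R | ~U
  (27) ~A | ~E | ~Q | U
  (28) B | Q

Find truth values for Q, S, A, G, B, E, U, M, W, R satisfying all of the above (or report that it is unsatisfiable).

Set Q = True.
  then (~Q | ~U) forces U = False.
Try S = False:
  (A | S) forces A = True.
  (~A | ~R) forces R = False.
  (E | R | S | U) forces E = True.
  clause (~A | ~E | ~Q | U) is falsified — backtrack.
So S = True.
Set A = True.
  then (~A | ~R) forces R = False.
  then (B | R) forces B = True.
  then (~B | G) forces G = True.
  then (~A | ~E | ~Q | U) forces E = False.
  then (E | ~G | ~W) forces W = False.
  then (E | M) forces M = True.
All clauses satisfied.

Q = True; S = True; A = True; G = True; B = True; E = False; U = False; M = True; W = False; R = False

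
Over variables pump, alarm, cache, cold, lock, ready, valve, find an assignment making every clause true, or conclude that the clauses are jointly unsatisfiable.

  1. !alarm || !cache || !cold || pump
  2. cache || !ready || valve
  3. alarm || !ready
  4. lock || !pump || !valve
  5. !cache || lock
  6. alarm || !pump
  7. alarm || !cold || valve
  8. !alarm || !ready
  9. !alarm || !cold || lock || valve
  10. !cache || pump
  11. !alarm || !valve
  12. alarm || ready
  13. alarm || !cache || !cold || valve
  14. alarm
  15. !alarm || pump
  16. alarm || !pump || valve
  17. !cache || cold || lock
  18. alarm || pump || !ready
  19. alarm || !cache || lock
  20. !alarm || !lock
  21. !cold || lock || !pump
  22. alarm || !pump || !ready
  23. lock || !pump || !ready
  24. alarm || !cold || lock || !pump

pump = True; alarm = True; cache = False; cold = False; lock = False; ready = False; valve = False

Unit clause (alarm) forces alarm = True.
In (!alarm || pump) only pump is left, so pump = True.
In (!alarm || !lock) only !lock is left, so lock = False.
In (!cold || lock || !pump) only !cold is left, so cold = False.
In (lock || !pump || !ready) only !ready is left, so ready = False.
In (lock || !pump || !valve) only !valve is left, so valve = False.
In (!cache || lock) only !cache is left, so cache = False.
All clauses satisfied.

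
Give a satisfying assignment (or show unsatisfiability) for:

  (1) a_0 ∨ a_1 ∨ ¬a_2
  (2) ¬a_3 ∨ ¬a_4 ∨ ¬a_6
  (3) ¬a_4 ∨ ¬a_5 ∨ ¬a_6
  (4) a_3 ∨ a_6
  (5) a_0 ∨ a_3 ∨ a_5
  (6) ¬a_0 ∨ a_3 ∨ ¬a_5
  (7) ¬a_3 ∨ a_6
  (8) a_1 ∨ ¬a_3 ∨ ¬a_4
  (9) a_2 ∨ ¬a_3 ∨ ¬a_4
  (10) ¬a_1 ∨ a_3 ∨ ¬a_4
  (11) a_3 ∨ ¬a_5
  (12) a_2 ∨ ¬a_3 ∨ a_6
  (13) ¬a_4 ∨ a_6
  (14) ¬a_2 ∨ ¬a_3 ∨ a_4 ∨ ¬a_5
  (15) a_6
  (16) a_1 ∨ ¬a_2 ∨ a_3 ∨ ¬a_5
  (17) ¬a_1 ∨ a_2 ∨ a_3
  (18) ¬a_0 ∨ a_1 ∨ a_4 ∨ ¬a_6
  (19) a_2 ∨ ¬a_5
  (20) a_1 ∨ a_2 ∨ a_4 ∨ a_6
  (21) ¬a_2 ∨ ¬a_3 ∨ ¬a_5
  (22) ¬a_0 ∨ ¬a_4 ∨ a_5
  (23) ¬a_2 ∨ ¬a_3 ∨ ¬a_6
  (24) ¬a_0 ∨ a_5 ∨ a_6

a_0=T; a_1=T; a_2=T; a_3=F; a_4=F; a_5=F; a_6=T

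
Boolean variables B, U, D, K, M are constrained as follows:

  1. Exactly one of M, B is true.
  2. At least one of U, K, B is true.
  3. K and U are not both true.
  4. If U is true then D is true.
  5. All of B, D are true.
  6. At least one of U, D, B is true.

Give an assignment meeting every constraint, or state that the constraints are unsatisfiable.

B: True; U: False; D: True; K: True; M: False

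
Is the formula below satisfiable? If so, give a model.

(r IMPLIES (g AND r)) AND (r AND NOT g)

No satisfying assignment exists.

Case r = True: the formula simplifies to g AND NOT g.
  g = True: the conjunct NOT g is False.
  g = False: the conjunct g is False.
Case r = False: the conjunct r is False.
Both cases fail — unsatisfiable.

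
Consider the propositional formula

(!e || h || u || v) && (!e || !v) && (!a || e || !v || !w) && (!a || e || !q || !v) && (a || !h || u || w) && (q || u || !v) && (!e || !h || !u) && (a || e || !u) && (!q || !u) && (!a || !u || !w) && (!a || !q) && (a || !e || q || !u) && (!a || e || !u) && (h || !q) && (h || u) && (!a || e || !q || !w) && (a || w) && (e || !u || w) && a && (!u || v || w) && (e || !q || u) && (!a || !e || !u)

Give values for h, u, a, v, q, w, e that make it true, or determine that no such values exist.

Unit clause (a) forces a = True.
In (!a || !q) only !q is left, so q = False.
Try h = False:
  (h || u) forces u = True.
  (!a || !u || !w) forces w = False.
  (!a || e || !u) forces e = True.
  clause (!a || !e || !u) is falsified — backtrack.
So h = True.
Set u = False.
  then (q || u || !v) forces v = False.
Set w = False.
Set e = True.
All clauses satisfied.

h=T, u=F, a=T, v=F, q=F, w=F, e=T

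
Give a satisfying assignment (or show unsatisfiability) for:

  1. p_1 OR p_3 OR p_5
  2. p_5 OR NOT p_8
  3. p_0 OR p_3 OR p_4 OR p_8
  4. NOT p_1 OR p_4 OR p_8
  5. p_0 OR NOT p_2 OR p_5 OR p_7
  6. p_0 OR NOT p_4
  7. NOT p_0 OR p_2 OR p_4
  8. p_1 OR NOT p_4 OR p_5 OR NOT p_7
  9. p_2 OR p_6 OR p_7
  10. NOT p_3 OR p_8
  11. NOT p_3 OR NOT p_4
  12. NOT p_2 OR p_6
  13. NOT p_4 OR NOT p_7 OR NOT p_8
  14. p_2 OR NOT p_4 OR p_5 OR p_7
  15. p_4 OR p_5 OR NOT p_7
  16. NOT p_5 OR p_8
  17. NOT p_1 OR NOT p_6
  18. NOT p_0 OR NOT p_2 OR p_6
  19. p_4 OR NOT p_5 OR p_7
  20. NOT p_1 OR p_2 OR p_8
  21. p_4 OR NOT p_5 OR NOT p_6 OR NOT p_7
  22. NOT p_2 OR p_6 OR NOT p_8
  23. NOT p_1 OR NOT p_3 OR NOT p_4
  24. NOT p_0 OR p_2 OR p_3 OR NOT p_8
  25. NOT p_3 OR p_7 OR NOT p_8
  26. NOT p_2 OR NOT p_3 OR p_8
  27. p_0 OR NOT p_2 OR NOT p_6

p_0 = True, p_1 = False, p_2 = True, p_3 = False, p_4 = True, p_5 = True, p_6 = True, p_7 = False, p_8 = True

Set p_0 = True.
Set p_1 = False.
Try p_2 = False:
  (NOT p_0 OR p_2 OR p_4) forces p_4 = True.
  (NOT p_3 OR NOT p_4) forces p_3 = False.
  (p_1 OR p_3 OR p_5) forces p_5 = True.
  (NOT p_5 OR p_8) forces p_8 = True.
  clause (NOT p_0 OR p_2 OR p_3 OR NOT p_8) is falsified — backtrack.
So p_2 = True.
  then (NOT p_2 OR p_6) forces p_6 = True.
Try p_3 = True:
  (NOT p_3 OR p_8) forces p_8 = True.
  (p_5 OR NOT p_8) forces p_5 = True.
  (NOT p_3 OR NOT p_4) forces p_4 = False.
  (p_4 OR NOT p_5 OR p_7) forces p_7 = True.
  clause (p_4 OR NOT p_5 OR NOT p_6 OR NOT p_7) is falsified — backtrack.
So p_3 = False.
  then (p_1 OR p_3 OR p_5) forces p_5 = True.
  then (NOT p_5 OR p_8) forces p_8 = True.
Set p_4 = True.
  then (NOT p_4 OR NOT p_7 OR NOT p_8) forces p_7 = False.
All clauses satisfied.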